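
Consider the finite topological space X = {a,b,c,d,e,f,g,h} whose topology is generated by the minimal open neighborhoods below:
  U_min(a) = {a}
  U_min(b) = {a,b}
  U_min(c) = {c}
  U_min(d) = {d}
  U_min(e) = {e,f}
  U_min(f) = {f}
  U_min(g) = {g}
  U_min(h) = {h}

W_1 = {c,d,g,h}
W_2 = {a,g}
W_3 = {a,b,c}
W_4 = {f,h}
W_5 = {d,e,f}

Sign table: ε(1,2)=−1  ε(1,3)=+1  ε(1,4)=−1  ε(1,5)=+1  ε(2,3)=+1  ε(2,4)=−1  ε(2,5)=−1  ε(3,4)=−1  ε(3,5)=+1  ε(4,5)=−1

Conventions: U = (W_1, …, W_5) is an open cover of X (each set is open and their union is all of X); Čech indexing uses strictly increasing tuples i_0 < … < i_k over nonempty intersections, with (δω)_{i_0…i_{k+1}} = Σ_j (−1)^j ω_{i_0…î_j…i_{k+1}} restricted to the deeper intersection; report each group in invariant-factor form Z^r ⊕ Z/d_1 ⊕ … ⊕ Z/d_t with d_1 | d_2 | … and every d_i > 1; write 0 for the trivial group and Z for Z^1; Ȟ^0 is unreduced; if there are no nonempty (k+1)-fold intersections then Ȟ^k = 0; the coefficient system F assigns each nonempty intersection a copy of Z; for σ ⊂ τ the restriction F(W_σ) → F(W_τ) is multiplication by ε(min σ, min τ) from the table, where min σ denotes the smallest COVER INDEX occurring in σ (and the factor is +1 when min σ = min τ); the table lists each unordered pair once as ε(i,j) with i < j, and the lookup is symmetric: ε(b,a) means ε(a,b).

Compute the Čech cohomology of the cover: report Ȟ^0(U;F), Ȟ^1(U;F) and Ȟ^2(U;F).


nonempty overlaps:
  W12={g} W13={c} W14={h} W15={d} W23={a} W45={f}
C dims 5,6; δ0: rk 5, SNF 1^4·2
degree 0: 5−5−0 = 0 → Ȟ^0 ≅ 0
degree 1: 6−0−5 = 1 plus torsion [2] → Ȟ^1 ≅ Z ⊕ Z/2
degree 2: 0−0−0 = 0 → Ȟ^2 ≅ 0

Ȟ^0 = 0, Ȟ^1 = Z ⊕ Z/2 and Ȟ^2 = 0


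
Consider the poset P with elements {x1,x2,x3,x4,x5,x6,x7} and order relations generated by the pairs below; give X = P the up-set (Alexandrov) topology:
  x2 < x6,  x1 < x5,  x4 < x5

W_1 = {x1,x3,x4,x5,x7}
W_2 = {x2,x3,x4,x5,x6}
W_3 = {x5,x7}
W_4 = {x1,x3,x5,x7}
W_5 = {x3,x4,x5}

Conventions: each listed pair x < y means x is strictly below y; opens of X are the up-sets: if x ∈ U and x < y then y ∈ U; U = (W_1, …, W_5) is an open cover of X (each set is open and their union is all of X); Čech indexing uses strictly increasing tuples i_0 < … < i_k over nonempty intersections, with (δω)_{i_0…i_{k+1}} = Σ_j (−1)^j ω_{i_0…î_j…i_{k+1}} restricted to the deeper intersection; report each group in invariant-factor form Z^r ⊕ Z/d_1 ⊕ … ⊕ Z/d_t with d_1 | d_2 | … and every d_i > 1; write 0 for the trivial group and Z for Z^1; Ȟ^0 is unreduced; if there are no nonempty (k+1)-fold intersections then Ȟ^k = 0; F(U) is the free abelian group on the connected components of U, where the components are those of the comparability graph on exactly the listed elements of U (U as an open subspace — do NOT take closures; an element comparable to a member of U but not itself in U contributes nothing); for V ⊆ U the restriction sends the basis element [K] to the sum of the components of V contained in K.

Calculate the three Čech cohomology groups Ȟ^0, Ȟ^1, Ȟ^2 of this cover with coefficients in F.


Ȟ^0 ≅ Z^4, Ȟ^1 ≅ 0, Ȟ^2 ≅ 0

nonempty intersections:
  W12={x3,x4,x5} W13={x5,x7} W14={x1,x3,x5,x7} W15={x3,x4,x5} W23={x5} W24={x3,x5} W25={x3,x4,x5} W34={x5,x7} W35={x5} W45={x3,x5}
  W123={x5} W124={x3,x5} W125={x3,x4,x5} W134={x5,x7} W135={x5} W145={x3,x5} W234={x5} W235={x5} W245={x3,x5} W345={x5}
  W1234={x5} W1235={x5} W1245={x3,x5} W1345={x5} W2345={x5}
  W12345={x5}
components per intersection:
  W1: {x1,x4,x5} {x3} {x7}
  W2: {x2,x6} {x3} {x4,x5}
  W3: {x5} {x7}
  W4: {x1,x5} {x3} {x7}
  W5: {x3} {x4,x5}
  W12: {x3} {x4,x5}
  W13: {x5} {x7}
  W14: {x1,x5} {x3} {x7}
  W15: {x3} {x4,x5}
  W23: {x5}
  W24: {x3} {x5}
  W25: {x3} {x4,x5}
  W34: {x5} {x7}
  W35: {x5}
  W45: {x3} {x5}
  W123: {x5}
  W124: {x3} {x5}
  W125: {x3} {x4,x5}
  W134: {x5} {x7}
  W135: {x5}
  W145: {x3} {x5}
  W234: {x5}
  W235: {x5}
  W245: {x3} {x5}
  W345: {x5}
  W1234: {x5}
  W1235: {x5}
  W1245: {x3} {x5}
  W1345: {x5}
  W2345: {x5}
  W12345: {x5}
C dims 13,19,15,6; δ0: rk 9, SNF 1^9; δ1: rk 10, SNF 1^10; δ2: rk 5, SNF 1^5
Ȟ^0: (13−9)−0=4 ⇒ Z^4
Ȟ^1: (19−10)−9=0 ⇒ 0
Ȟ^2: (15−5)−10=0 ⇒ 0


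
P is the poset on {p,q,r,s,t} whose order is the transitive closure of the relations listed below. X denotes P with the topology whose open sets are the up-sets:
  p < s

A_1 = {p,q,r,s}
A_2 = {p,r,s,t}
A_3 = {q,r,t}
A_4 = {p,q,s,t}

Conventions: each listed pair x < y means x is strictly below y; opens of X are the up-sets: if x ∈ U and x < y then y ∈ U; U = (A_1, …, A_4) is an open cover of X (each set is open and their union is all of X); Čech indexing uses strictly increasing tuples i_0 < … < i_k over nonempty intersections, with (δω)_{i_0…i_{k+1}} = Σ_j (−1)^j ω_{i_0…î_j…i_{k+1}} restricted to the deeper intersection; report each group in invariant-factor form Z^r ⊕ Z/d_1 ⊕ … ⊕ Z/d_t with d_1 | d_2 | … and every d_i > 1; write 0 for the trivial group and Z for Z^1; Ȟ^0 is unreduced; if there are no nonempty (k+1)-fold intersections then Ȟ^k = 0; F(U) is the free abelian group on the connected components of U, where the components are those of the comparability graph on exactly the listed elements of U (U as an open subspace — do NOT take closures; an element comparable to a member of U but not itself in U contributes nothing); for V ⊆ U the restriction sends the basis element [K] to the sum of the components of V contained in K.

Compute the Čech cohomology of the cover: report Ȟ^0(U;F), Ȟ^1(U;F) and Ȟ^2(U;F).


nerve simplices:
  A12={p,r,s} A13={q,r} A14={p,q,s} A23={r,t} A24={p,s,t} A34={q,t}
  A123={r} A124={p,s} A134={q} A234={t}
components per intersection:
  A1: {p,s} {q} {r}
  A2: {p,s} {r} {t}
  A3: {q} {r} {t}
  A4: {p,s} {q} {t}
  A12: {p,s} {r}
  A13: {q} {r}
  A14: {p,s} {q}
  A23: {r} {t}
  A24: {p,s} {t}
  A34: {q} {t}
  A123: {r}
  A124: {p,s}
  A134: {q}
  A234: {t}
C dims 12,12,4; δ0: rk 8, SNF 1^8; δ1: rk 4, SNF 1^4
degree 0: 12−8−0 = 4 → Ȟ^0 ≅ Z^4
degree 1: 12−4−8 = 0 → Ȟ^1 ≅ 0
degree 2: 4−0−4 = 0 → Ȟ^2 ≅ 0

Ȟ^0 ≅ Z^4, Ȟ^1 ≅ 0, Ȟ^2 ≅ 0


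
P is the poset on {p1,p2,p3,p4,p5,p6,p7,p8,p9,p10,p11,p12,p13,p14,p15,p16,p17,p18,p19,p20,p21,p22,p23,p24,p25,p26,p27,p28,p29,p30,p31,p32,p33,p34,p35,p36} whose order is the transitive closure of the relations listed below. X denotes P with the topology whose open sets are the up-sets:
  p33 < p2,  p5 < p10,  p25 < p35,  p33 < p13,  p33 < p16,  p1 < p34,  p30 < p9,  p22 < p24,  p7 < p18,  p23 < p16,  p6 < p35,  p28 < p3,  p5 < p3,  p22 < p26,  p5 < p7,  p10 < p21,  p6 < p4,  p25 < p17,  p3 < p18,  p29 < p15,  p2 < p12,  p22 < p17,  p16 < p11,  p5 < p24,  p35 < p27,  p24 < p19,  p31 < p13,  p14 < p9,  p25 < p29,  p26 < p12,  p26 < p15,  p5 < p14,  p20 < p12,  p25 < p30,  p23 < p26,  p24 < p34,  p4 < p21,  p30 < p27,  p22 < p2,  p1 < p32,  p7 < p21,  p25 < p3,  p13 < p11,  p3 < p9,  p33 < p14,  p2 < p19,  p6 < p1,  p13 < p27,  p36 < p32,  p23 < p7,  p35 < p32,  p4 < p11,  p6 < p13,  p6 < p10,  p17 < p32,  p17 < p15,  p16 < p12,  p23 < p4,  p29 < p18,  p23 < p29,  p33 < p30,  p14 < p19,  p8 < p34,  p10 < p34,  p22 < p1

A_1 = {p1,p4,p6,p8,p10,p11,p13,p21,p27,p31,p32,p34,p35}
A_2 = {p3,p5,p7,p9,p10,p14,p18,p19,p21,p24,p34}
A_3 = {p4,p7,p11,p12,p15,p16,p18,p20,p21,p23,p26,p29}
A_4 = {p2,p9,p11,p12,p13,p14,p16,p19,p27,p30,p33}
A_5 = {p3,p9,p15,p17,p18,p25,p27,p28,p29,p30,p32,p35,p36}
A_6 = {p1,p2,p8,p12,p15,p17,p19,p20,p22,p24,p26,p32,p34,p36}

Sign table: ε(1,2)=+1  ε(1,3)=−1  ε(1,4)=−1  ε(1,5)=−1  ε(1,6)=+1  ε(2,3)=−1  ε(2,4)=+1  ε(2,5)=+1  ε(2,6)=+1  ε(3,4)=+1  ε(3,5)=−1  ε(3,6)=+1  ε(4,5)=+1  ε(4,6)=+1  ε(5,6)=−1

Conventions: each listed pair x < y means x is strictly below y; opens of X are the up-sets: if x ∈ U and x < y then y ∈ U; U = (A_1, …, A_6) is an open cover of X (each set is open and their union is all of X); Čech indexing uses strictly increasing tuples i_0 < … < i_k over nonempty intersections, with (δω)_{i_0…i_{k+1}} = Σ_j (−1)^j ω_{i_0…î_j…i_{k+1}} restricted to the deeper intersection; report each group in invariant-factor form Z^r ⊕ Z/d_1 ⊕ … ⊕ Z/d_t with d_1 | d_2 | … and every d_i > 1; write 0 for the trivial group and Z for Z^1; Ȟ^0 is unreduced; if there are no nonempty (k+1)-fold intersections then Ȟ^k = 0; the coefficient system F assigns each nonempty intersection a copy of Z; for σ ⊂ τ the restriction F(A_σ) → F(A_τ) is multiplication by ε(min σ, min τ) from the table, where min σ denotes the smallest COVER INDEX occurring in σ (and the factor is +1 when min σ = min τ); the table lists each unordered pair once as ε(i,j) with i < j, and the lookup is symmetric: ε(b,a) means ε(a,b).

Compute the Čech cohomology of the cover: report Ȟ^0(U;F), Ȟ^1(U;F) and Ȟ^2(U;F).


Ȟ^0 = 0, Ȟ^1 = Z/2, Ȟ^2 = Z

nonempty overlaps:
  A12={p10,p21,p34} A13={p4,p11,p21} A14={p11,p13,p27} A15={p27,p32,p35} A16={p1,p8,p32,p34} A23={p7,p18,p21} A24={p9,p14,p19} A25={p3,p9,p18} A26={p19,p24,p34} A34={p11,p12,p16} A35={p15,p18,p29} A36={p12,p15,p20,p26} A45={p9,p27,p30} A46={p2,p12,p19} A56={p15,p17,p32,p36}
  A123={p21} A126={p34} A134={p11} A145={p27} A156={p32} A235={p18} A245={p9} A246={p19} A346={p12} A356={p15}
C dims 6,15,10; δ0: rk 6, SNF 1^5·2; δ1: rk 9, SNF 1^9
degree 0: 6−6−0 = 0 → Ȟ^0 ≅ 0
degree 1: 15−9−6 = 0 plus torsion [2] → Ȟ^1 ≅ Z/2
degree 2: 10−0−9 = 1 → Ȟ^2 ≅ Z


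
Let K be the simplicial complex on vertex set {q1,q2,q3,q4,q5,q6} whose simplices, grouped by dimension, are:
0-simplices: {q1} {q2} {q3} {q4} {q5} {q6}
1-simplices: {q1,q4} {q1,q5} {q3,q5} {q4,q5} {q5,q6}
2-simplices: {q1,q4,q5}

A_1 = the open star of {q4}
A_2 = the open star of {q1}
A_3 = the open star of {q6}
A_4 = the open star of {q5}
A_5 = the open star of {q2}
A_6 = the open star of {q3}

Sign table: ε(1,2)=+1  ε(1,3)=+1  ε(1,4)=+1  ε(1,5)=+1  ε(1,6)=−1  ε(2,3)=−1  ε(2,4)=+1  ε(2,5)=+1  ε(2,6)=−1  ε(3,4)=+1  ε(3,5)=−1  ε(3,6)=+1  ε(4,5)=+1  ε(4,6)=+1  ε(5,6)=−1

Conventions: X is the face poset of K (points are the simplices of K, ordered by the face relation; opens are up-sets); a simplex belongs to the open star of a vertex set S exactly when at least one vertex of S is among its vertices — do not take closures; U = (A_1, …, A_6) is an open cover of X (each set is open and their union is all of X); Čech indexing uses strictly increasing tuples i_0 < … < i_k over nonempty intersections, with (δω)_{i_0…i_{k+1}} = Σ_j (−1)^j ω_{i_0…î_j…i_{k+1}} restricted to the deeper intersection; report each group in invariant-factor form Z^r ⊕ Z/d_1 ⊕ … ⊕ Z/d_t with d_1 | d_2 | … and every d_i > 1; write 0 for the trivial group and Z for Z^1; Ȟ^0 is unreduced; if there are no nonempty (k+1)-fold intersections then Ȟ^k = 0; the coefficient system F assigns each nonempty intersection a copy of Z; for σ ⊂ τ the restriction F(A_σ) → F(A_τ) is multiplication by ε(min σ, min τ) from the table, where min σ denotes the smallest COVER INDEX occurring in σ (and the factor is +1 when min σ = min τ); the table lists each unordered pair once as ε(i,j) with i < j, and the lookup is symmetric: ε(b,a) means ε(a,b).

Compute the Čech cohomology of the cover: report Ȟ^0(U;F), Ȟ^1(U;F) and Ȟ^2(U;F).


nonempty intersections:
  A1={{q4},{q1,q4},{q4,q5},{q1,q4,q5}} A2={{q1},{q1,q4},{q1,q5},{q1,q4,q5}} A3={{q6},{q5,q6}} A4={{q5},{q1,q5},{q3,q5},{q4,q5},{q5,q6},{q1,q4,q5}} A5={{q2}} A6={{q3},{q3,q5}}
  A12={{q1,q4},{q1,q4,q5}} A14={{q4,q5},{q1,q4,q5}} A24={{q1,q5},{q1,q4,q5}} A34={{q5,q6}} A46={{q3,q5}}
  A124={{q1,q4,q5}}
C dims 6,5,1; δ0: rk 4, SNF 1^4; δ1: rk 1, SNF 1^1
Ȟ^0: (6−4)−0=2 ⇒ Z^2
Ȟ^1: (5−1)−4=0 ⇒ 0
Ȟ^2: (1−0)−1=0 ⇒ 0

Ȟ^0 ≅ Z^2, Ȟ^1 ≅ 0 and Ȟ^2 ≅ 0


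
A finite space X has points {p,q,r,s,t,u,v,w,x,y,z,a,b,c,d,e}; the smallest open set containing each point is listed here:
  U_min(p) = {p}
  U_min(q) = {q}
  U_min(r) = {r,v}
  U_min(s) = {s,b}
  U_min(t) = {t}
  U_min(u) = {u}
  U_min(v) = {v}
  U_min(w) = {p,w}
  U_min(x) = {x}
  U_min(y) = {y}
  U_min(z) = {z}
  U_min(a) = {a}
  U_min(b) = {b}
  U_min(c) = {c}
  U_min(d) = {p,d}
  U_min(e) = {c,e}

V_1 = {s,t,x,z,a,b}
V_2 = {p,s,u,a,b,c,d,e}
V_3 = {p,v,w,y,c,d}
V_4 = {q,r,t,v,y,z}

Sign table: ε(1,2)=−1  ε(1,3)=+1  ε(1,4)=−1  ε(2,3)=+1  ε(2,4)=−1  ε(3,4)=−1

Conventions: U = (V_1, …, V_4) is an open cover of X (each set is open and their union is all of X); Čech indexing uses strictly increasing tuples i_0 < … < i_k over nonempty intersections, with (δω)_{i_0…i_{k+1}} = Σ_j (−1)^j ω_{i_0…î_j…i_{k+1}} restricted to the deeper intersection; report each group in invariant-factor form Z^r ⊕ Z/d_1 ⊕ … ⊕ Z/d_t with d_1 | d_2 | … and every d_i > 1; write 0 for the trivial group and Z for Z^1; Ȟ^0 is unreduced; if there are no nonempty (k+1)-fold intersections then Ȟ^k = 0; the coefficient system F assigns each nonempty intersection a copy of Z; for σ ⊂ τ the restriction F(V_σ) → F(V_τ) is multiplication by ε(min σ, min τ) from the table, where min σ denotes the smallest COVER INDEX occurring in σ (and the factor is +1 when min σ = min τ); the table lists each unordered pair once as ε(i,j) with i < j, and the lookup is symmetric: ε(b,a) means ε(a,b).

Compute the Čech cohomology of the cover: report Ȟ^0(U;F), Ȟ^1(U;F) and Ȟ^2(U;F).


cover nerve:
  V12={s,a,b} V14={t,z} V23={p,c,d} V34={v,y}
C dims 4,4; δ0: rk 4, SNF 1^3·2
Ȟ^0: (4−4)−0=0 ⇒ 0
Ȟ^1: (4−0)−4=0 plus torsion [2] ⇒ Z/2
Ȟ^2: (0−0)−0=0 ⇒ 0

Ȟ^0(U;F) ≅ 0, Ȟ^1(U;F) ≅ Z/2, Ȟ^2(U;F) ≅ 0


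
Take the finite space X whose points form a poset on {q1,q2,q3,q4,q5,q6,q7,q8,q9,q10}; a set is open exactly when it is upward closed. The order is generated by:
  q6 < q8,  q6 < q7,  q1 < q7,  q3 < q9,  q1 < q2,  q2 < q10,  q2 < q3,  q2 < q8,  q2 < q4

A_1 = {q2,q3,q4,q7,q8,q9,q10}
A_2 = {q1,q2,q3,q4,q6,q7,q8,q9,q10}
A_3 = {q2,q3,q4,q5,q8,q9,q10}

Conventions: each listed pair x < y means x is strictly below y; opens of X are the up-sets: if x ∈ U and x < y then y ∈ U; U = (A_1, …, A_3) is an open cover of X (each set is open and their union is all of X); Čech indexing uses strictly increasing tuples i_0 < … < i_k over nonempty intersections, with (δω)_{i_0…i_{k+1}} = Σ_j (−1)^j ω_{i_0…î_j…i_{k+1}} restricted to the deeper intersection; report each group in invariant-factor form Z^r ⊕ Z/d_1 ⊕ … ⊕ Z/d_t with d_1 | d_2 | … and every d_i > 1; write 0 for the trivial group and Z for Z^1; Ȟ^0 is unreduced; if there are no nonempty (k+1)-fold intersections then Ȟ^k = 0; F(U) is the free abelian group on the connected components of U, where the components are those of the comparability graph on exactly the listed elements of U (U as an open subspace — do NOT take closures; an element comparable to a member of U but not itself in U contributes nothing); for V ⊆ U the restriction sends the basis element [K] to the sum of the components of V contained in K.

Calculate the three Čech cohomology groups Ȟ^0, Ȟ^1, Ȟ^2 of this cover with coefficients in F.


nerve simplices:
  A12={q2,q3,q4,q7,q8,q9,q10} A13={q2,q3,q4,q8,q9,q10} A23={q2,q3,q4,q8,q9,q10}
  A123={q2,q3,q4,q8,q9,q10}
components per intersection:
  A1: {q2,q3,q4,q8,q9,q10} {q7}
  A2: {q1,q2,q3,q4,q6,q7,q8,q9,q10}
  A3: {q2,q3,q4,q8,q9,q10} {q5}
  A12: {q2,q3,q4,q8,q9,q10} {q7}
  A13: {q2,q3,q4,q8,q9,q10}
  A23: {q2,q3,q4,q8,q9,q10}
  A123: {q2,q3,q4,q8,q9,q10}
C dims 5,4,1; δ0: rk 3, SNF 1^3; δ1: rk 1, SNF 1^1
degree 0: 5−3−0 = 2 → Ȟ^0 ≅ Z^2
degree 1: 4−1−3 = 0 → Ȟ^1 ≅ 0
degree 2: 1−0−1 = 0 → Ȟ^2 ≅ 0

Ȟ^0 ≅ Z^2; Ȟ^1 ≅ 0; Ȟ^2 ≅ 0


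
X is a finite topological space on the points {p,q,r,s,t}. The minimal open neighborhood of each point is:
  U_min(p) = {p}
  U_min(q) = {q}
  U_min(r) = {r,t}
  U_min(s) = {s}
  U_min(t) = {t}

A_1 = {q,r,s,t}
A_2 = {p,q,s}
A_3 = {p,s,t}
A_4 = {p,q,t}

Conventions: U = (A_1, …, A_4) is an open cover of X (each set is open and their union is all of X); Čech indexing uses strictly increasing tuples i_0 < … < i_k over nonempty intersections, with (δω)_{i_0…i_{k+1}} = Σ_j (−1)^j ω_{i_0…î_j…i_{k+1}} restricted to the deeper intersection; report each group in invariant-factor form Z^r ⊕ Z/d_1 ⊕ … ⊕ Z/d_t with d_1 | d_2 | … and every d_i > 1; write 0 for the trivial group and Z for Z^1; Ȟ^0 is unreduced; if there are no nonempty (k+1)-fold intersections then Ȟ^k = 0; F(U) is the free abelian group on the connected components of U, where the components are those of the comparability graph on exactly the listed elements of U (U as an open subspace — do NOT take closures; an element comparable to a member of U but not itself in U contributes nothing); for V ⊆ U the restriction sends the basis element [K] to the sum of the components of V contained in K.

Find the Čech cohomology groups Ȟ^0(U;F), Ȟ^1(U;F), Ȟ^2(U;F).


Ȟ^0 ≅ Z^4; Ȟ^1 ≅ 0; Ȟ^2 ≅ 0

nerve simplices:
  A12={q,s} A13={s,t} A14={q,t} A23={p,s} A24={p,q} A34={p,t}
  A123={s} A124={q} A134={t} A234={p}
components per intersection:
  A1: {q} {r,t} {s}
  A2: {p} {q} {s}
  A3: {p} {s} {t}
  A4: {p} {q} {t}
  A12: {q} {s}
  A13: {s} {t}
  A14: {q} {t}
  A23: {p} {s}
  A24: {p} {q}
  A34: {p} {t}
  A123: {s}
  A124: {q}
  A134: {t}
  A234: {p}
C dims 12,12,4; δ0: rk 8, SNF 1^8; δ1: rk 4, SNF 1^4
degree 0: 12−8−0 = 4 → Ȟ^0 ≅ Z^4
degree 1: 12−4−8 = 0 → Ȟ^1 ≅ 0
degree 2: 4−0−4 = 0 → Ȟ^2 ≅ 0


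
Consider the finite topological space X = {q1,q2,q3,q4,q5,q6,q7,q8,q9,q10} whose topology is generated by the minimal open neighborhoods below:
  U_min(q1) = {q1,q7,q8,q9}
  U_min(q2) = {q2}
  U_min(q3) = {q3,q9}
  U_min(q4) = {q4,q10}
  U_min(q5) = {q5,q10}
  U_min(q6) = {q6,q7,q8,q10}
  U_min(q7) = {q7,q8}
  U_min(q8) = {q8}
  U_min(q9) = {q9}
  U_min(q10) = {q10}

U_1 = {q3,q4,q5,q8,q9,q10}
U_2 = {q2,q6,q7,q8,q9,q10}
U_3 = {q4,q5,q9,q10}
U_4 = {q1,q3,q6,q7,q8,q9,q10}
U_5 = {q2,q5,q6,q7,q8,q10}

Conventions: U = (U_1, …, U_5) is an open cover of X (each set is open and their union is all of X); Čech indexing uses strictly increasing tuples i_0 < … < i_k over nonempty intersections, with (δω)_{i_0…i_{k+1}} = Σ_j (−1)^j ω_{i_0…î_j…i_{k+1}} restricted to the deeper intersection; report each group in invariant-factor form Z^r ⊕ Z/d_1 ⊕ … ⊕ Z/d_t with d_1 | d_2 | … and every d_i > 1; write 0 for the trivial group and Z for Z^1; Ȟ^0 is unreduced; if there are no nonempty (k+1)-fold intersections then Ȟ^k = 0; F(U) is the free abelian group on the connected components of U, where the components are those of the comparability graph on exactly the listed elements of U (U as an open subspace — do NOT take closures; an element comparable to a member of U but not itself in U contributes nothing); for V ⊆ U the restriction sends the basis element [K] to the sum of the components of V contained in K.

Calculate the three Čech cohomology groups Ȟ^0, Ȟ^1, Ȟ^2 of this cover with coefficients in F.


Ȟ^0 = Z^2; Ȟ^1 = 0; Ȟ^2 = 0

nonempty overlaps:
  U12={q8,q9,q10} U13={q4,q5,q9,q10} U14={q3,q8,q9,q10} U15={q5,q8,q10} U23={q9,q10} U24={q6,q7,q8,q9,q10} U25={q2,q6,q7,q8,q10} U34={q9,q10} U35={q5,q10} U45={q6,q7,q8,q10}
  U123={q9,q10} U124={q8,q9,q10} U125={q8,q10} U134={q9,q10} U135={q5,q10} U145={q8,q10} U234={q9,q10} U235={q10} U245={q6,q7,q8,q10} U345={q10}
  U1234={q9,q10} U1235={q10} U1245={q8,q10} U1345={q10} U2345={q10}
  U12345={q10}
components per intersection:
  U1: {q3,q9} {q4,q5,q10} {q8}
  U2: {q2} {q6,q7,q8,q10} {q9}
  U3: {q4,q5,q10} {q9}
  U4: {q1,q3,q6,q7,q8,q9,q10}
  U5: {q2} {q5,q6,q7,q8,q10}
  U12: {q8} {q9} {q10}
  U13: {q4,q5,q10} {q9}
  U14: {q3,q9} {q8} {q10}
  U15: {q5,q10} {q8}
  U23: {q9} {q10}
  U24: {q6,q7,q8,q10} {q9}
  U25: {q2} {q6,q7,q8,q10}
  U34: {q9} {q10}
  U35: {q5,q10}
  U45: {q6,q7,q8,q10}
  U123: {q9} {q10}
  U124: {q8} {q9} {q10}
  U125: {q8} {q10}
  U134: {q9} {q10}
  U135: {q5,q10}
  U145: {q8} {q10}
  U234: {q9} {q10}
  U235: {q10}
  U245: {q6,q7,q8,q10}
  U345: {q10}
  U1234: {q9} {q10}
  U1235: {q10}
  U1245: {q8} {q10}
  U1345: {q10}
  U2345: {q10}
  U12345: {q10}
C dims 11,20,17,7; δ0: rk 9, SNF 1^9; δ1: rk 11, SNF 1^11; δ2: rk 6, SNF 1^6
degree 0: 11−9−0 = 2 → Ȟ^0 ≅ Z^2
degree 1: 20−11−9 = 0 → Ȟ^1 ≅ 0
degree 2: 17−6−11 = 0 → Ȟ^2 ≅ 0


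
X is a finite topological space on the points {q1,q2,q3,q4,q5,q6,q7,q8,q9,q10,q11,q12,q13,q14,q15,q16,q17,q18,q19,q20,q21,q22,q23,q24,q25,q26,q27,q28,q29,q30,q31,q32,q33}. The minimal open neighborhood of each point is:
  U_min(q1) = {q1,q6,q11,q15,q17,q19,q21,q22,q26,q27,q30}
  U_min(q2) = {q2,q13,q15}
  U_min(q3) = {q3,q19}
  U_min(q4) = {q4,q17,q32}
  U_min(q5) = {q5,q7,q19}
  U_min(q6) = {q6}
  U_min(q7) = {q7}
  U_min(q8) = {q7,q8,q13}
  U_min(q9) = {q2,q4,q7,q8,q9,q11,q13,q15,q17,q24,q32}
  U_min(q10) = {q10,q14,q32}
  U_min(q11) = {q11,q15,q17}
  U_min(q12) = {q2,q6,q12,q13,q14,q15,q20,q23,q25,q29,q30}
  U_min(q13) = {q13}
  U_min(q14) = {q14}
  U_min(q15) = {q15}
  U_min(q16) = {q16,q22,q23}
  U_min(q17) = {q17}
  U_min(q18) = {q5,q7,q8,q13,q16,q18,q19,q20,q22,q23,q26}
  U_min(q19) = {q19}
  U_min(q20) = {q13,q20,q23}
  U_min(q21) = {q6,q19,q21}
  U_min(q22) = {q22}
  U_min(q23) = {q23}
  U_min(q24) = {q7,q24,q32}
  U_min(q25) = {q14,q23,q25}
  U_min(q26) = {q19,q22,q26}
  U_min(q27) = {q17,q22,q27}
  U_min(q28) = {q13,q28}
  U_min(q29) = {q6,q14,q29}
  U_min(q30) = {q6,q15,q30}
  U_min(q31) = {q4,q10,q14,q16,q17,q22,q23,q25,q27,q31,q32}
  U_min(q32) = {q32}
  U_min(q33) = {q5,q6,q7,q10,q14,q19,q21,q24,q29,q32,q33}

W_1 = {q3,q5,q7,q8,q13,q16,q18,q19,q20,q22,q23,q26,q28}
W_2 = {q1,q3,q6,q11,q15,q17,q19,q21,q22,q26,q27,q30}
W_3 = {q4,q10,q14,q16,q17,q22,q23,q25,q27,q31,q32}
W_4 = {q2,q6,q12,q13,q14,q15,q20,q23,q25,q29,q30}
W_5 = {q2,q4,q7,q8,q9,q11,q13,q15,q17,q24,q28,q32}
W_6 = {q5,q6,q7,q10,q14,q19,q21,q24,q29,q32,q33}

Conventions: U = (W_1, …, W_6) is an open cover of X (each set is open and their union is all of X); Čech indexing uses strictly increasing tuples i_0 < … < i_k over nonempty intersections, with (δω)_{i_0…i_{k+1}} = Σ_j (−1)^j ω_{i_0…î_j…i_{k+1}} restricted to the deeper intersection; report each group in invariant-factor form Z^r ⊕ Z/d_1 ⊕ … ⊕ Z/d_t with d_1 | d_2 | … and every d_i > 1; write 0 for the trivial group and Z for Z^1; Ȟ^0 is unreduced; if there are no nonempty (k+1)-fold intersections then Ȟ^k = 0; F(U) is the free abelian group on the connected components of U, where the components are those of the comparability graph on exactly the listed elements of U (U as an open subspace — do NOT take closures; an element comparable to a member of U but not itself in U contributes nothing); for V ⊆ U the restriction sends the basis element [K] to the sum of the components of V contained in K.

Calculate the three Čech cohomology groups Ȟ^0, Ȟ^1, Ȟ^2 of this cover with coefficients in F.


nonempty overlaps:
  W12={q3,q19,q22,q26} W13={q16,q22,q23} W14={q13,q20,q23} W15={q7,q8,q13,q28} W16={q5,q7,q19} W23={q17,q22,q27} W24={q6,q15,q30} W25={q11,q15,q17} W26={q6,q19,q21} W34={q14,q23,q25} W35={q4,q17,q32} W36={q10,q14,q32} W45={q2,q13,q15} W46={q6,q14,q29} W56={q7,q24,q32}
  W123={q22} W126={q19} W134={q23} W145={q13} W156={q7} W235={q17} W245={q15} W246={q6} W346={q14} W356={q32}
components per intersection:
  W1: {q3,q5,q7,q8,q13,q16,q18,q19,q20,q22,q23,q26,q28}
  W2: {q1,q3,q6,q11,q15,q17,q19,q21,q22,q26,q27,q30}
  W3: {q4,q10,q14,q16,q17,q22,q23,q25,q27,q31,q32}
  W4: {q2,q6,q12,q13,q14,q15,q20,q23,q25,q29,q30}
  W5: {q2,q4,q7,q8,q9,q11,q13,q15,q17,q24,q28,q32}
  W6: {q5,q6,q7,q10,q14,q19,q21,q24,q29,q32,q33}
  W12: {q3,q19,q22,q26}
  W13: {q16,q22,q23}
  W14: {q13,q20,q23}
  W15: {q7,q8,q13,q28}
  W16: {q5,q7,q19}
  W23: {q17,q22,q27}
  W24: {q6,q15,q30}
  W25: {q11,q15,q17}
  W26: {q6,q19,q21}
  W34: {q14,q23,q25}
  W35: {q4,q17,q32}
  W36: {q10,q14,q32}
  W45: {q2,q13,q15}
  W46: {q6,q14,q29}
  W56: {q7,q24,q32}
  W123: {q22}
  W126: {q19}
  W134: {q23}
  W145: {q13}
  W156: {q7}
  W235: {q17}
  W245: {q15}
  W246: {q6}
  W346: {q14}
  W356: {q32}
C dims 6,15,10; δ0: rk 5, SNF 1^5; δ1: rk 10, SNF 1^9·2
degree 0: 6−5−0 = 1 → Ȟ^0 ≅ Z
degree 1: 15−10−5 = 0 → Ȟ^1 ≅ 0
degree 2: 10−0−10 = 0 plus torsion [2] → Ȟ^2 ≅ Z/2

Ȟ^0 ≅ Z, Ȟ^1 ≅ 0 and Ȟ^2 ≅ Z/2


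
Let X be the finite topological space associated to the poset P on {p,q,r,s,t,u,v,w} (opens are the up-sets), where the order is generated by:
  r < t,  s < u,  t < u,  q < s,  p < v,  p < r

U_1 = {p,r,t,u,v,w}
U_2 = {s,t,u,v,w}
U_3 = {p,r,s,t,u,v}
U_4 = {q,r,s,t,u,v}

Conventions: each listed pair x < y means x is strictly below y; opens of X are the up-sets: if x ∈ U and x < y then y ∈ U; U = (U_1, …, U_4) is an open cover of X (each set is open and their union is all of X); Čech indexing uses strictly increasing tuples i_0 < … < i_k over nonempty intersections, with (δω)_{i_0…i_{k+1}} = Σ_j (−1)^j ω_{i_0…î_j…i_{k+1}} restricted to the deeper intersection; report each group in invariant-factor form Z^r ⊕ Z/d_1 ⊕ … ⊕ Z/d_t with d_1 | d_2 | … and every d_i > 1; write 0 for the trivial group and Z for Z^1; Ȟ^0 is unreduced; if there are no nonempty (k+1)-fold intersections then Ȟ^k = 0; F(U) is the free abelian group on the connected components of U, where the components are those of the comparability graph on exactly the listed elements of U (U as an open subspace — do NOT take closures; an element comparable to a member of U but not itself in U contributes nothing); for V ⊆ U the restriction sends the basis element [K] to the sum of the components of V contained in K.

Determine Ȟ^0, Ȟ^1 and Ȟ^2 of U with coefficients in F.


Ȟ^0 ≅ Z^2, Ȟ^1 ≅ 0, Ȟ^2 ≅ 0

cover nerve:
  U12={t,u,v,w} U13={p,r,t,u,v} U14={r,t,u,v} U23={s,t,u,v} U24={s,t,u,v} U34={r,s,t,u,v}
  U123={t,u,v} U124={t,u,v} U134={r,t,u,v} U234={s,t,u,v}
  U1234={t,u,v}
components per intersection:
  U1: {p,r,t,u,v} {w}
  U2: {s,t,u} {v} {w}
  U3: {p,r,s,t,u,v}
  U4: {q,r,s,t,u} {v}
  U12: {t,u} {v} {w}
  U13: {p,r,t,u,v}
  U14: {r,t,u} {v}
  U23: {s,t,u} {v}
  U24: {s,t,u} {v}
  U34: {r,s,t,u} {v}
  U123: {t,u} {v}
  U124: {t,u} {v}
  U134: {r,t,u} {v}
  U234: {s,t,u} {v}
  U1234: {t,u} {v}
C dims 8,12,8,2; δ0: rk 6, SNF 1^6; δ1: rk 6, SNF 1^6; δ2: rk 2, SNF 1^2
Ȟ^0: (8−6)−0=2 ⇒ Z^2
Ȟ^1: (12−6)−6=0 ⇒ 0
Ȟ^2: (8−2)−6=0 ⇒ 0


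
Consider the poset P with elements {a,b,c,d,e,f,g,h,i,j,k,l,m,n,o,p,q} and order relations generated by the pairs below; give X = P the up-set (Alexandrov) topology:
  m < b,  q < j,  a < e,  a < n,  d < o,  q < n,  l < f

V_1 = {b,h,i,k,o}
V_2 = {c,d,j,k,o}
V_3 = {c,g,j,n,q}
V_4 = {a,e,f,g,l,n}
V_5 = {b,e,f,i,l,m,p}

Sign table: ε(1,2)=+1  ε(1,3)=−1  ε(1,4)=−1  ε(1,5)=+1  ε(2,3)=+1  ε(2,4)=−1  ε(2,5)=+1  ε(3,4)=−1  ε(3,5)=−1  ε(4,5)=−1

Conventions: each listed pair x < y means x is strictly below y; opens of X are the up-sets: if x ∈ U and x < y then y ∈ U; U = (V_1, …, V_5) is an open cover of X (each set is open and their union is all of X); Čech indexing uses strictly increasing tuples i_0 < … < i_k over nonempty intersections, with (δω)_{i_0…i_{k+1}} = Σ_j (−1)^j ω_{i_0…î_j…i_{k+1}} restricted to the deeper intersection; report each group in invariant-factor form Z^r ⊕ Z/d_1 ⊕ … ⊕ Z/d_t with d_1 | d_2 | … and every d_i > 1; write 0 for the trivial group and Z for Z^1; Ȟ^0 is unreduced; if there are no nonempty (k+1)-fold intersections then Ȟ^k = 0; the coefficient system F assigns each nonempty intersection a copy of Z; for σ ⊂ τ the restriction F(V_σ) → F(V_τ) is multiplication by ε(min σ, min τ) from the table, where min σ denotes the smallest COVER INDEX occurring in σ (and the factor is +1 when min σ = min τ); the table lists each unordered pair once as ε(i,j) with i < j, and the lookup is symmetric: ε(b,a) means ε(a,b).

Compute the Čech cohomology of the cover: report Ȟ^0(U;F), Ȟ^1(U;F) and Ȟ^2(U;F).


cover nerve:
  V12={k,o} V15={b,i} V23={c,j} V34={g,n} V45={e,f,l}
C dims 5,5; δ0: rk 4, SNF 1^4
Ȟ^0: (5−4)−0=1 ⇒ Z
Ȟ^1: (5−0)−4=1 ⇒ Z
Ȟ^2: (0−0)−0=0 ⇒ 0

Ȟ^0(U;F) ≅ Z, Ȟ^1(U;F) ≅ Z and Ȟ^2(U;F) ≅ 0


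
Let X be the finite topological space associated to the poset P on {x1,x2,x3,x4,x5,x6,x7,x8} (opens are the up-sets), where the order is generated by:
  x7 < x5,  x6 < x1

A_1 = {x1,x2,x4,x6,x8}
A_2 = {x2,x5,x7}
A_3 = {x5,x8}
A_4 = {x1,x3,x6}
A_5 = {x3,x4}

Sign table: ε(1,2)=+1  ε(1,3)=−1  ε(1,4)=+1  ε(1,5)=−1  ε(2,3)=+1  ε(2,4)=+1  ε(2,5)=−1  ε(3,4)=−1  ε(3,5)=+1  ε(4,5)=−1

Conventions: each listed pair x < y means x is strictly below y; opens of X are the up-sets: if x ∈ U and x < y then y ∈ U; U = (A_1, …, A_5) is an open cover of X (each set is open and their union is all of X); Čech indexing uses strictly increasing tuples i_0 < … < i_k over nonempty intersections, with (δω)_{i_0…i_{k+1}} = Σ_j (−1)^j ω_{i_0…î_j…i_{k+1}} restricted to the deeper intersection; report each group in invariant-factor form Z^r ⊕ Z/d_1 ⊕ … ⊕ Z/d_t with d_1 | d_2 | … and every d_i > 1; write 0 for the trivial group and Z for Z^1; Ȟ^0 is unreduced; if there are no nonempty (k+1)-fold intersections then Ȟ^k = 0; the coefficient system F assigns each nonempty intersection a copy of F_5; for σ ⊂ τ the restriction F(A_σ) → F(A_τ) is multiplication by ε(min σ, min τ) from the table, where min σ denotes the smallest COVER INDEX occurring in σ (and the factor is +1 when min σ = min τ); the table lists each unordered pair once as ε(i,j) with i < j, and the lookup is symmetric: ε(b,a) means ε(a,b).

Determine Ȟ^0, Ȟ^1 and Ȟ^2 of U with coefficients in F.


nerve simplices:
  A12={x2} A13={x8} A14={x1,x6} A15={x4} A23={x5} A45={x3}
C dims 5,6; δ0: rk_F5 5
degree 0: 5−5−0 = 0 → Ȟ^0 ≅ 0
degree 1: 6−0−5 = 1 → Ȟ^1 ≅ Z/5
degree 2: 0−0−0 = 0 → Ȟ^2 ≅ 0

Ȟ^0 ≅ 0, Ȟ^1 ≅ Z/5, Ȟ^2 ≅ 0


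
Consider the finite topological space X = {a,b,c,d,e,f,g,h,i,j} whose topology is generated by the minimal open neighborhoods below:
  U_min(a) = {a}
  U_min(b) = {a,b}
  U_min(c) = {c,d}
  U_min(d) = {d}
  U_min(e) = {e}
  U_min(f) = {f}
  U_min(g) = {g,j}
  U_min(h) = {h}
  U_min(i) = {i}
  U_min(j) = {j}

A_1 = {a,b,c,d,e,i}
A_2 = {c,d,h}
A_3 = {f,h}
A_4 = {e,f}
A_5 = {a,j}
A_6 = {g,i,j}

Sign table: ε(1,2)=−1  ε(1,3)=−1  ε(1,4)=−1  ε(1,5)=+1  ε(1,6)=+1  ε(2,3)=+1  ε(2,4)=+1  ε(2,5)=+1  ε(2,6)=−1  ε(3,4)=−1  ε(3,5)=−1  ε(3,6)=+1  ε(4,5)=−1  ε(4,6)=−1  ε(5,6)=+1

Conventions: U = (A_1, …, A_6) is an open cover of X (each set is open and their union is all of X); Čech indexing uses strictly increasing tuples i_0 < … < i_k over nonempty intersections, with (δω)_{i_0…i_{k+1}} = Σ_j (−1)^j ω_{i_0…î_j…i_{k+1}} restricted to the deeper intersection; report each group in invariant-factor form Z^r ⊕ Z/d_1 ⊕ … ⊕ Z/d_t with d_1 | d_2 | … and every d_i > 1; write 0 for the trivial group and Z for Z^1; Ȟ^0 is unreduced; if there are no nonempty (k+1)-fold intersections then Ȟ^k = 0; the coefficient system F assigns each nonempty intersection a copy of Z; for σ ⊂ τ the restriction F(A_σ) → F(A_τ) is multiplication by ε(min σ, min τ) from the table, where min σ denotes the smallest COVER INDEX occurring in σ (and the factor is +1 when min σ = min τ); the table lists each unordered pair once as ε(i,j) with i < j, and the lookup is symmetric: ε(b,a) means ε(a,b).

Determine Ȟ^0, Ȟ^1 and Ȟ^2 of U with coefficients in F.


nerve simplices:
  A12={c,d} A14={e} A15={a} A16={i} A23={h} A34={f} A56={j}
C dims 6,7; δ0: rk 6, SNF 1^5·2
degree 0: 6−6−0 = 0 → Ȟ^0 ≅ 0
degree 1: 7−0−6 = 1 plus torsion [2] → Ȟ^1 ≅ Z ⊕ Z/2
degree 2: 0−0−0 = 0 → Ȟ^2 ≅ 0

Ȟ^0(U;F) ≅ 0, Ȟ^1(U;F) ≅ Z ⊕ Z/2 and Ȟ^2(U;F) ≅ 0


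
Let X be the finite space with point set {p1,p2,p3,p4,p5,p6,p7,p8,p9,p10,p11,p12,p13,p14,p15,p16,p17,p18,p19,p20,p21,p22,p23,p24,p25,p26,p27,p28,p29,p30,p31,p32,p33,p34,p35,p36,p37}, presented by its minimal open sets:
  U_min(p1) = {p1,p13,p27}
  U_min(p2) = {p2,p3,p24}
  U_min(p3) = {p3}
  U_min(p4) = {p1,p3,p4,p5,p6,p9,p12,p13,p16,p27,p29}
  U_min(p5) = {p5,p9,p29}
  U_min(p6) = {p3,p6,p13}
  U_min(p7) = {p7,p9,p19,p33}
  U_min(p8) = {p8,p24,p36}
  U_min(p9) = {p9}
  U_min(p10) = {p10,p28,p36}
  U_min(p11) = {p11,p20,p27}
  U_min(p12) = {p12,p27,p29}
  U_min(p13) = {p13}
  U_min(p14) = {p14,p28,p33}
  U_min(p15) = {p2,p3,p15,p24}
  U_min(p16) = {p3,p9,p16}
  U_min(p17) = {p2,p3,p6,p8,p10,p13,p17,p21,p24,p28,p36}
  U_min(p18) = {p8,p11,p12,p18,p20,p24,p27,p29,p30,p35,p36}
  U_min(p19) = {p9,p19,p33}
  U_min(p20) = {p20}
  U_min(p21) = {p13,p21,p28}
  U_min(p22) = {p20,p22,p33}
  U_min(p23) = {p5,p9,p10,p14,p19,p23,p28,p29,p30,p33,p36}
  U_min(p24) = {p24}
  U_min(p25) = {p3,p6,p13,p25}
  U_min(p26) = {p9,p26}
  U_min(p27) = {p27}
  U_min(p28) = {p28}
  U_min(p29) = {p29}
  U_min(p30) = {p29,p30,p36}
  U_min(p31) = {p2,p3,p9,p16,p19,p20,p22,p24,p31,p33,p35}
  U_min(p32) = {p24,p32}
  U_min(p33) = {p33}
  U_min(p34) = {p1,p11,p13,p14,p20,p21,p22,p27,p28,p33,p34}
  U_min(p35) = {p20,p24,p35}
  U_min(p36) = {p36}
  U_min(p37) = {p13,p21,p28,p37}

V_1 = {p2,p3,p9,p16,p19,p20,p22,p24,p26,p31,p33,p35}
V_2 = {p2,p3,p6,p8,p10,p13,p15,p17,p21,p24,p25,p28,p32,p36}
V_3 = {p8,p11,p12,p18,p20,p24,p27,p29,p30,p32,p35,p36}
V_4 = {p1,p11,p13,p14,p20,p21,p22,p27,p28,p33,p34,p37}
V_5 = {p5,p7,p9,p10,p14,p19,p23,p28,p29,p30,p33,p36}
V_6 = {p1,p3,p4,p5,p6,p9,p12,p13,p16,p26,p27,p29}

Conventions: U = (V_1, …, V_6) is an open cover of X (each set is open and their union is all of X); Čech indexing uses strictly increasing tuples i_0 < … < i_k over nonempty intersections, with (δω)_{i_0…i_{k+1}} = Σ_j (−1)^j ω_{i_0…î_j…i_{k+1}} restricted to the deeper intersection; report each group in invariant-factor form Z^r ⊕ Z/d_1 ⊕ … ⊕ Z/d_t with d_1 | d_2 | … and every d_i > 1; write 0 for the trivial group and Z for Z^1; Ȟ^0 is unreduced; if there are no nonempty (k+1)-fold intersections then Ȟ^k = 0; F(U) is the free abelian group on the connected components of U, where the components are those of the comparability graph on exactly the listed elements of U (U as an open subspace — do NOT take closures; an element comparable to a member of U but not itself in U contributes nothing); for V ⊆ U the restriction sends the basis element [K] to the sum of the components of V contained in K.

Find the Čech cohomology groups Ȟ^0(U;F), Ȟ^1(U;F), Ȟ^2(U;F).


nerve simplices:
  V12={p2,p3,p24} V13={p20,p24,p35} V14={p20,p22,p33} V15={p9,p19,p33} V16={p3,p9,p16,p26} V23={p8,p24,p32,p36} V24={p13,p21,p28} V25={p10,p28,p36} V26={p3,p6,p13} V34={p11,p20,p27} V35={p29,p30,p36} V36={p12,p27,p29} V45={p14,p28,p33} V46={p1,p13,p27} V56={p5,p9,p29}
  V123={p24} V126={p3} V134={p20} V145={p33} V156={p9} V235={p36} V245={p28} V246={p13} V346={p27} V356={p29}
components per intersection:
  V1: {p2,p3,p9,p16,p19,p20,p22,p24,p26,p31,p33,p35}
  V2: {p2,p3,p6,p8,p10,p13,p15,p17,p21,p24,p25,p28,p32,p36}
  V3: {p8,p11,p12,p18,p20,p24,p27,p29,p30,p32,p35,p36}
  V4: {p1,p11,p13,p14,p20,p21,p22,p27,p28,p33,p34,p37}
  V5: {p5,p7,p9,p10,p14,p19,p23,p28,p29,p30,p33,p36}
  V6: {p1,p3,p4,p5,p6,p9,p12,p13,p16,p26,p27,p29}
  V12: {p2,p3,p24}
  V13: {p20,p24,p35}
  V14: {p20,p22,p33}
  V15: {p9,p19,p33}
  V16: {p3,p9,p16,p26}
  V23: {p8,p24,p32,p36}
  V24: {p13,p21,p28}
  V25: {p10,p28,p36}
  V26: {p3,p6,p13}
  V34: {p11,p20,p27}
  V35: {p29,p30,p36}
  V36: {p12,p27,p29}
  V45: {p14,p28,p33}
  V46: {p1,p13,p27}
  V56: {p5,p9,p29}
  V123: {p24}
  V126: {p3}
  V134: {p20}
  V145: {p33}
  V156: {p9}
  V235: {p36}
  V245: {p28}
  V246: {p13}
  V346: {p27}
  V356: {p29}
C dims 6,15,10; δ0: rk 5, SNF 1^5; δ1: rk 10, SNF 1^9·2
degree 0: 6−5−0 = 1 → Ȟ^0 ≅ Z
degree 1: 15−10−5 = 0 → Ȟ^1 ≅ 0
degree 2: 10−0−10 = 0 plus torsion [2] → Ȟ^2 ≅ Z/2

Ȟ^0 ≅ Z,  Ȟ^1 ≅ 0,  Ȟ^2 ≅ Z/2


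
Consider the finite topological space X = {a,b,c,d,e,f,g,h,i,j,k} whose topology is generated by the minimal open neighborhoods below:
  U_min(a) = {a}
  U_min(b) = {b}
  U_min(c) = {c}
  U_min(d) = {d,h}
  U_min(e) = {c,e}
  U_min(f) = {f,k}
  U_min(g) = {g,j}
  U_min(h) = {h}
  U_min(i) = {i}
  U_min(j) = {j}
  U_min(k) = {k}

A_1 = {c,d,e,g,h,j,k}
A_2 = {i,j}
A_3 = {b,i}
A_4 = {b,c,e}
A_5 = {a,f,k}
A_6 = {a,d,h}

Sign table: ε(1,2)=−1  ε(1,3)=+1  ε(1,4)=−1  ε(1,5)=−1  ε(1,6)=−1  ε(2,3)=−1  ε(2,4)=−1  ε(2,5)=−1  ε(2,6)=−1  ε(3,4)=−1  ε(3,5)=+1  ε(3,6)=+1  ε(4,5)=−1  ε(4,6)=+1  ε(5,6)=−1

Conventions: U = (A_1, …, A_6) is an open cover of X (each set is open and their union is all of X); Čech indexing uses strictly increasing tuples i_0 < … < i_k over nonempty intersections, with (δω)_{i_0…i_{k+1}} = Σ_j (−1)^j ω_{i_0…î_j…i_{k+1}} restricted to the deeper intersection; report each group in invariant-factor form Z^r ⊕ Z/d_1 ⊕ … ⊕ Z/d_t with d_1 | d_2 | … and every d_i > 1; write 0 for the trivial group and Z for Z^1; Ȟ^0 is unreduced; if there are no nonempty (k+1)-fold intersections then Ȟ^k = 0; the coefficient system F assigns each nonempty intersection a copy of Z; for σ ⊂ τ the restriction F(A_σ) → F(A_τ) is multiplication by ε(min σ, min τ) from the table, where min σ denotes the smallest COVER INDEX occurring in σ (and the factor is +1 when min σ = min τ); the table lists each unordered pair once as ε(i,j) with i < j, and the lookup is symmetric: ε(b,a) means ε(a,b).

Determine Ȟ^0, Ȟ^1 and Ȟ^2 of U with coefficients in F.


intersection data:
  A12={j} A14={c,e} A15={k} A16={d,h} A23={i} A34={b} A56={a}
C dims 6,7; δ0: rk 6, SNF 1^5·2
Ȟ^0 = (6 − 6) − 0 = 0, so Ȟ^0 ≅ 0
Ȟ^1 = (7 − 0) − 6 = 1 plus torsion [2], so Ȟ^1 ≅ Z ⊕ Z/2
Ȟ^2 = (0 − 0) − 0 = 0, so Ȟ^2 ≅ 0

Ȟ^0(U;F) ≅ 0, Ȟ^1(U;F) ≅ Z ⊕ Z/2 and Ȟ^2(U;F) ≅ 0


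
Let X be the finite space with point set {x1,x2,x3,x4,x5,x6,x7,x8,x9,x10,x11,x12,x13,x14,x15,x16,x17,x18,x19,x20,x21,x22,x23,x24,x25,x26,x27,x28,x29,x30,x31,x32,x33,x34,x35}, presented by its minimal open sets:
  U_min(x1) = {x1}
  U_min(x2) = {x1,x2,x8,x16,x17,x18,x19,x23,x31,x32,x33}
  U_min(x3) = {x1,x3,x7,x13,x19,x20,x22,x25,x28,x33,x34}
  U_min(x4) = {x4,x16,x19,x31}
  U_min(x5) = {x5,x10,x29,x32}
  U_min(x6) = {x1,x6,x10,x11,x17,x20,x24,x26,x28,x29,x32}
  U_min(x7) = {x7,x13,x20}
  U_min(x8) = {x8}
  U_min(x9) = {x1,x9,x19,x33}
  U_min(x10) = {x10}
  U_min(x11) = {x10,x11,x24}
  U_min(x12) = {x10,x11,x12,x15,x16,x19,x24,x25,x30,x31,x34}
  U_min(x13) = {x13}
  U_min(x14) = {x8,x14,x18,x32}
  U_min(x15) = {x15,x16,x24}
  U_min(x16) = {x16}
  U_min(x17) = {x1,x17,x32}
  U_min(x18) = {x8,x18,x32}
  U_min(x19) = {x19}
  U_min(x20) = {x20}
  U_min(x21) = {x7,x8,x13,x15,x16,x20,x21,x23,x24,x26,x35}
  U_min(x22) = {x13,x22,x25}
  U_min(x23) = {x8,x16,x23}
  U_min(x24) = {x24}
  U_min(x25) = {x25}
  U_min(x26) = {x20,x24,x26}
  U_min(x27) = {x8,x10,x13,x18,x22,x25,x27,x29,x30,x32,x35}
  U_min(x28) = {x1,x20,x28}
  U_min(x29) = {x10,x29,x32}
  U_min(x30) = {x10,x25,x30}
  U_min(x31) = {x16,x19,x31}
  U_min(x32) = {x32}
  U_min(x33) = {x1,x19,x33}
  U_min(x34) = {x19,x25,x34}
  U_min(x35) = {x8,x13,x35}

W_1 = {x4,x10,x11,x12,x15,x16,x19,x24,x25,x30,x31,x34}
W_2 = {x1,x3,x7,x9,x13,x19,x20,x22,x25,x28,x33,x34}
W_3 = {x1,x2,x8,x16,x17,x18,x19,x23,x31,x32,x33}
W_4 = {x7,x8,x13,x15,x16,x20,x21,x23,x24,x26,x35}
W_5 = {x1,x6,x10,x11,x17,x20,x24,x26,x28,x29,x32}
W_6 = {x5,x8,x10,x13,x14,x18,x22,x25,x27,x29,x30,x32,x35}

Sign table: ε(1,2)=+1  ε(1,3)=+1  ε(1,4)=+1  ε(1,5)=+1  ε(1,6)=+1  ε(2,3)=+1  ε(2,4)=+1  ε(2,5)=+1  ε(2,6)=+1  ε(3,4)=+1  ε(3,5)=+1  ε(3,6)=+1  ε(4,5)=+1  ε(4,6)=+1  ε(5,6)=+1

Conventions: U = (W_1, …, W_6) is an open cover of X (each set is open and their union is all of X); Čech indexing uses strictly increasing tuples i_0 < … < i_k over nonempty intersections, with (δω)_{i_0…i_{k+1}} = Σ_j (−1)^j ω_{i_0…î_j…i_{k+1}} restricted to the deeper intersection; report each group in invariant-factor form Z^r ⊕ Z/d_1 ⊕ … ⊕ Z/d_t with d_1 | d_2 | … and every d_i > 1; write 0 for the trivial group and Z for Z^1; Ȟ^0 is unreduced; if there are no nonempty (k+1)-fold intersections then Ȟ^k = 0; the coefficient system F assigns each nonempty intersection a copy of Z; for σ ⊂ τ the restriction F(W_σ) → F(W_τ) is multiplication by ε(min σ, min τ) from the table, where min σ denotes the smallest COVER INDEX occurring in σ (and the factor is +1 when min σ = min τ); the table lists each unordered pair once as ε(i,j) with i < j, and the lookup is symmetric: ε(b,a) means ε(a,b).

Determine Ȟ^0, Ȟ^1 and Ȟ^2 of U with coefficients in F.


Ȟ^0 = Z, Ȟ^1 = 0 and Ȟ^2 = Z/2

nerve simplices:
  W12={x19,x25,x34} W13={x16,x19,x31} W14={x15,x16,x24} W15={x10,x11,x24} W16={x10,x25,x30} W23={x1,x19,x33} W24={x7,x13,x20} W25={x1,x20,x28} W26={x13,x22,x25} W34={x8,x16,x23} W35={x1,x17,x32} W36={x8,x18,x32} W45={x20,x24,x26} W46={x8,x13,x35} W56={x10,x29,x32}
  W123={x19} W126={x25} W134={x16} W145={x24} W156={x10} W235={x1} W245={x20} W246={x13} W346={x8} W356={x32}
C dims 6,15,10; δ0: rk 5, SNF 1^5; δ1: rk 10, SNF 1^9·2
degree 0: 6−5−0 = 1 → Ȟ^0 ≅ Z
degree 1: 15−10−5 = 0 → Ȟ^1 ≅ 0
degree 2: 10−0−10 = 0 plus torsion [2] → Ȟ^2 ≅ Z/2
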